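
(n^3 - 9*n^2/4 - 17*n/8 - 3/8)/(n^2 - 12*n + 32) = (8*n^3 - 18*n^2 - 17*n - 3)/(8*(n^2 - 12*n + 32))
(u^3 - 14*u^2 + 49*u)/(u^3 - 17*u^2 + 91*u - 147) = u/(u - 3)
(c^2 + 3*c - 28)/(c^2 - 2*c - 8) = (c + 7)/(c + 2)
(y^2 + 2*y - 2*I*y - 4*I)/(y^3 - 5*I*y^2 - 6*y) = (y + 2)/(y*(y - 3*I))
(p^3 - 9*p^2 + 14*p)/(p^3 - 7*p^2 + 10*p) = (p - 7)/(p - 5)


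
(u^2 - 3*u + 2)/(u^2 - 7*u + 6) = (u - 2)/(u - 6)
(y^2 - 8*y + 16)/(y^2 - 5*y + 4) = (y - 4)/(y - 1)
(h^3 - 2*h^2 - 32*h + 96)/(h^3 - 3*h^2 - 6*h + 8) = (h^2 + 2*h - 24)/(h^2 + h - 2)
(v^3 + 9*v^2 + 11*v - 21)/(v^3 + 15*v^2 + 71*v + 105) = (v - 1)/(v + 5)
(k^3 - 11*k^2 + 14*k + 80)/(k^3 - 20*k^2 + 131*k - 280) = (k + 2)/(k - 7)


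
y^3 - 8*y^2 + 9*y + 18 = (y - 6)*(y - 3)*(y + 1)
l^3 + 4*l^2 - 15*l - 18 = (l - 3)*(l + 1)*(l + 6)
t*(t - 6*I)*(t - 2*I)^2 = t^4 - 10*I*t^3 - 28*t^2 + 24*I*t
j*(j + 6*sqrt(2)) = j^2 + 6*sqrt(2)*j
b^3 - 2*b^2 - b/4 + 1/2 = (b - 2)*(b - 1/2)*(b + 1/2)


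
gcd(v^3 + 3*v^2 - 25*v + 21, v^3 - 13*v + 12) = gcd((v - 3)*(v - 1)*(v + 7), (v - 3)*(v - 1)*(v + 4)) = v^2 - 4*v + 3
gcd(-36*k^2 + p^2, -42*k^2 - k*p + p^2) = 6*k + p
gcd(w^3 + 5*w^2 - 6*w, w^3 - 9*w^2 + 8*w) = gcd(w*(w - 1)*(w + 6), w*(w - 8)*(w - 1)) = w^2 - w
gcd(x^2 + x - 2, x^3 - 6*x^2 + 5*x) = x - 1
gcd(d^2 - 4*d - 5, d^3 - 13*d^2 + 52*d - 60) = d - 5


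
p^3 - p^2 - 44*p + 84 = (p - 6)*(p - 2)*(p + 7)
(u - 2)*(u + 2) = u^2 - 4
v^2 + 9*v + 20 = (v + 4)*(v + 5)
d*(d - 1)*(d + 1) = d^3 - d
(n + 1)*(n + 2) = n^2 + 3*n + 2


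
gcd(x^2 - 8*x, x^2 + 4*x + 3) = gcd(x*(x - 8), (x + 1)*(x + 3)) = 1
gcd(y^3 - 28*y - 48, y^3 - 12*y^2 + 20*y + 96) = y^2 - 4*y - 12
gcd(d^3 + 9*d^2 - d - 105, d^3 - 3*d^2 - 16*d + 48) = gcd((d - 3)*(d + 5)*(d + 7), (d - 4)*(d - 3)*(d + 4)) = d - 3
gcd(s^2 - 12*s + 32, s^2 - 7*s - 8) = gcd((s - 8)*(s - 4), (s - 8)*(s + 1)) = s - 8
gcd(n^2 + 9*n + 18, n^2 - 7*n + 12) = 1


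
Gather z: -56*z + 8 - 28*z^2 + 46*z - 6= -28*z^2 - 10*z + 2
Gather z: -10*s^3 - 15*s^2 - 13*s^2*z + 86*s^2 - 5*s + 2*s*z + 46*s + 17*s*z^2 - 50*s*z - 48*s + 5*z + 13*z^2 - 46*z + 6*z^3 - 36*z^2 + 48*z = -10*s^3 + 71*s^2 - 7*s + 6*z^3 + z^2*(17*s - 23) + z*(-13*s^2 - 48*s + 7)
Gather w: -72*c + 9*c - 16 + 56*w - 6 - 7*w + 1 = -63*c + 49*w - 21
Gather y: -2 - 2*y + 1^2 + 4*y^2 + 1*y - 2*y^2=2*y^2 - y - 1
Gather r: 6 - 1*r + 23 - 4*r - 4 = 25 - 5*r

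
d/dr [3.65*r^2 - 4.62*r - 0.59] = 7.3*r - 4.62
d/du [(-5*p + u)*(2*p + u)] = -3*p + 2*u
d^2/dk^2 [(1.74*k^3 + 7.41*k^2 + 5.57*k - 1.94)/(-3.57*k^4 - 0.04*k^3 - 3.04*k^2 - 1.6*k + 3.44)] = (-44.352252*k^9 - 566.638254*k^8 - 744.914772*k^7 + 782.158056*k^6 - 358.710096*k^5 - 1618.196928*k^4 - 1409.711392*k^3 - 22.4661120000002*k^2 - 414.817152*k - 186.180224)/(45.499293*k^12 + 1.529388*k^11 + 116.250624*k^10 + 63.780256*k^9 - 31.16436*k^8 + 102.35616*k^7 - 167.33888*k^6 - 75.738624*k^5 + 53.390784*k^4 - 94.876928*k^3 + 81.503232*k^2 + 56.80128*k - 40.707584)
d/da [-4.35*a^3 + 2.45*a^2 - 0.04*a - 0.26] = -13.05*a^2 + 4.9*a - 0.04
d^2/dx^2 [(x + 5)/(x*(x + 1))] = 2*(x^3 + 15*x^2 + 15*x + 5)/(x^3*(x^3 + 3*x^2 + 3*x + 1))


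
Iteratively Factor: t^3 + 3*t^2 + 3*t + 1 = (t + 1)*(t^2 + 2*t + 1) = (t + 1)^2*(t + 1)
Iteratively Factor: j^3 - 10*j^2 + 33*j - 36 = (j - 3)*(j^2 - 7*j + 12) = (j - 4)*(j - 3)*(j - 3)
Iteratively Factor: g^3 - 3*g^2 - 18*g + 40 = (g - 2)*(g^2 - g - 20) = (g - 5)*(g - 2)*(g + 4)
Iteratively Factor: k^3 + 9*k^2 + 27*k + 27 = (k + 3)*(k^2 + 6*k + 9) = (k + 3)^2*(k + 3)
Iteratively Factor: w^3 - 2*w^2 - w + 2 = (w + 1)*(w^2 - 3*w + 2) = (w - 2)*(w + 1)*(w - 1)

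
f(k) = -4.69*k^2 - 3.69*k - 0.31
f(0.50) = -3.33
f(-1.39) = -4.24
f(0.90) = -7.43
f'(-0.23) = -1.53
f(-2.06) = -12.61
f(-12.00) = -631.39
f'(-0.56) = 1.56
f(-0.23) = 0.29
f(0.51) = -3.41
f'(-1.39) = 9.35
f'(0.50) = -8.38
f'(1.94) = -21.89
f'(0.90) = -12.13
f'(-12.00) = 108.87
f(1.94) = -25.12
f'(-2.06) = 15.63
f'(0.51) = -8.47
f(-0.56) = 0.29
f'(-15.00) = 137.01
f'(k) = -9.38*k - 3.69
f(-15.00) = -1000.21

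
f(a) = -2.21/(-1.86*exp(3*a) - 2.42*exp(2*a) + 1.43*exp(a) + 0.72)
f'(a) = -2.21*(5.58*exp(3*a) + 4.84*exp(2*a) - 1.43*exp(a))/(-1.86*exp(3*a) - 2.42*exp(2*a) + 1.43*exp(a) + 0.72)^2 = (-12.3318*exp(2*a) - 10.6964*exp(a) + 3.1603)*exp(a)/(1.86*exp(3*a) + 2.42*exp(2*a) - 1.43*exp(a) - 0.72)^2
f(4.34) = 0.00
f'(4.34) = -0.00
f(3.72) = 0.00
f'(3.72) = -0.00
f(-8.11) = -3.07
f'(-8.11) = 0.00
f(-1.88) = -2.52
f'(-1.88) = 0.25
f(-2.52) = -2.70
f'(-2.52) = 0.27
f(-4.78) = -3.02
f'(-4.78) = 0.05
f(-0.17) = 2.42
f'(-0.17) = -14.82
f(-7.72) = -3.07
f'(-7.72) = 0.00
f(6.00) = 0.00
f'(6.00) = 0.00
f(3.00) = 0.00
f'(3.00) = 0.00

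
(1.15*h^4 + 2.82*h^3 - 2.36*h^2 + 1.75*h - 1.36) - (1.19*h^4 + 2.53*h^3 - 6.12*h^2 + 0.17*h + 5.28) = -0.04*h^4 + 0.29*h^3 + 3.76*h^2 + 1.58*h - 6.64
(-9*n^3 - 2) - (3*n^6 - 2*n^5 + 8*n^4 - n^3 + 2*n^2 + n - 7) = -3*n^6 + 2*n^5 - 8*n^4 - 8*n^3 - 2*n^2 - n + 5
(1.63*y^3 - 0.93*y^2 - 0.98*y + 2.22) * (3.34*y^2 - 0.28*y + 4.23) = 5.4442*y^5 - 3.5626*y^4 + 3.8821*y^3 + 3.7553*y^2 - 4.767*y + 9.3906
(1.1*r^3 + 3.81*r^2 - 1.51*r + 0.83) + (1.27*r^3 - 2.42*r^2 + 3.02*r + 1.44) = 2.37*r^3 + 1.39*r^2 + 1.51*r + 2.27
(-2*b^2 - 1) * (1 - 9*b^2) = 18*b^4 + 7*b^2 - 1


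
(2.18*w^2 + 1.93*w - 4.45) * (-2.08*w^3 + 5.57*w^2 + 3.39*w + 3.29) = -4.5344*w^5 + 8.1282*w^4 + 27.3963*w^3 - 11.0716*w^2 - 8.7358*w - 14.6405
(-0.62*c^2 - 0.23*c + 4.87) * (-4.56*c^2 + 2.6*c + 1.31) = 2.8272*c^4 - 0.5632*c^3 - 23.6174*c^2 + 12.3607*c + 6.3797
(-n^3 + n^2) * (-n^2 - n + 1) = n^5 - 2*n^3 + n^2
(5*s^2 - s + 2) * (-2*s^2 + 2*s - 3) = -10*s^4 + 12*s^3 - 21*s^2 + 7*s - 6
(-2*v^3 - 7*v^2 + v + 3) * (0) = 0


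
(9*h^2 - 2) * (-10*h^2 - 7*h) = -90*h^4 - 63*h^3 + 20*h^2 + 14*h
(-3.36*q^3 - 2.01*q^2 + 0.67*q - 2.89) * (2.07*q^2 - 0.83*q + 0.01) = -6.9552*q^5 - 1.3719*q^4 + 3.0216*q^3 - 6.5585*q^2 + 2.4054*q - 0.0289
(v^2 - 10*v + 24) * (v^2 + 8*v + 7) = v^4 - 2*v^3 - 49*v^2 + 122*v + 168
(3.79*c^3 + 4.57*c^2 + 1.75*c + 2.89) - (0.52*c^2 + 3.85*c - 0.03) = 3.79*c^3 + 4.05*c^2 - 2.1*c + 2.92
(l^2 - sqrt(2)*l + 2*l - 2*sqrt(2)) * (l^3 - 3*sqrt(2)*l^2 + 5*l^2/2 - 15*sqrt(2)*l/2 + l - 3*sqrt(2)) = l^5 - 4*sqrt(2)*l^4 + 9*l^4/2 - 18*sqrt(2)*l^3 + 12*l^3 - 24*sqrt(2)*l^2 + 29*l^2 - 8*sqrt(2)*l + 36*l + 12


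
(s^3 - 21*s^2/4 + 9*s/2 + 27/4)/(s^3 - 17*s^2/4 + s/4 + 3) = (s^2 - 6*s + 9)/(s^2 - 5*s + 4)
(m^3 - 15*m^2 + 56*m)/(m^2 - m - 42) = m*(m - 8)/(m + 6)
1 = 1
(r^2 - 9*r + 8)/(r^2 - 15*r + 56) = (r - 1)/(r - 7)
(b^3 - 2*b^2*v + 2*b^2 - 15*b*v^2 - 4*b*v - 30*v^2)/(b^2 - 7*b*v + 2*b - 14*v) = (-b^2 + 2*b*v + 15*v^2)/(-b + 7*v)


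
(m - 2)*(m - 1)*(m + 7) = m^3 + 4*m^2 - 19*m + 14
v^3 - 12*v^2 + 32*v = v*(v - 8)*(v - 4)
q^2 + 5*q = q*(q + 5)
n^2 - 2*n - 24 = (n - 6)*(n + 4)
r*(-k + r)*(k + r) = -k^2*r + r^3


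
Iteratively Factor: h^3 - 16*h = (h + 4)*(h^2 - 4*h) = (h - 4)*(h + 4)*(h)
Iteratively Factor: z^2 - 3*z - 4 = (z + 1)*(z - 4)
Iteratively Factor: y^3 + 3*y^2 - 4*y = (y - 1)*(y^2 + 4*y) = y*(y - 1)*(y + 4)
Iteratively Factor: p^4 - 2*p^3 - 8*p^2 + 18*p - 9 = (p - 1)*(p^3 - p^2 - 9*p + 9) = (p - 1)*(p + 3)*(p^2 - 4*p + 3) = (p - 1)^2*(p + 3)*(p - 3)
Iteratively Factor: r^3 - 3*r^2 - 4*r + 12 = (r + 2)*(r^2 - 5*r + 6) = (r - 3)*(r + 2)*(r - 2)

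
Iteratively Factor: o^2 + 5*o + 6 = (o + 3)*(o + 2)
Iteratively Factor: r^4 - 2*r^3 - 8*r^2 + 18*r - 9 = (r + 3)*(r^3 - 5*r^2 + 7*r - 3) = (r - 1)*(r + 3)*(r^2 - 4*r + 3) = (r - 3)*(r - 1)*(r + 3)*(r - 1)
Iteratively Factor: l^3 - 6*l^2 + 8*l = (l - 2)*(l^2 - 4*l) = l*(l - 2)*(l - 4)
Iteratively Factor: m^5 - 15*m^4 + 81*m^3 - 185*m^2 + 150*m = (m - 5)*(m^4 - 10*m^3 + 31*m^2 - 30*m) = m*(m - 5)*(m^3 - 10*m^2 + 31*m - 30) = m*(m - 5)*(m - 3)*(m^2 - 7*m + 10) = m*(m - 5)^2*(m - 3)*(m - 2)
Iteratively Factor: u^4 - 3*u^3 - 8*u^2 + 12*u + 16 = (u + 1)*(u^3 - 4*u^2 - 4*u + 16) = (u - 2)*(u + 1)*(u^2 - 2*u - 8) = (u - 4)*(u - 2)*(u + 1)*(u + 2)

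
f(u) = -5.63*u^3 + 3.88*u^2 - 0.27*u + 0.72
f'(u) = -16.89*u^2 + 7.76*u - 0.27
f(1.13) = -2.75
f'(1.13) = -13.07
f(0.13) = 0.74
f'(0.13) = 0.45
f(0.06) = 0.72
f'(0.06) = 0.13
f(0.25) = 0.81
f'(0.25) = 0.61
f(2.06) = -32.59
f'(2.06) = -55.96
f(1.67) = -15.13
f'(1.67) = -34.42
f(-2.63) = 130.69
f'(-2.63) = -137.51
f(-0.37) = 1.64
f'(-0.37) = -5.45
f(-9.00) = 4421.70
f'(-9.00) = -1438.20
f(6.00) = -1077.30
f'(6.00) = -561.75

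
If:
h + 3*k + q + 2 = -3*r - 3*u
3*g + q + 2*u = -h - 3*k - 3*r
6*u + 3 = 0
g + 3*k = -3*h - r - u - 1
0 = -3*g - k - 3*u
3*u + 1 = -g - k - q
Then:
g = 1/2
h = -5/16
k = 0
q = 0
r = -1/16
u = -1/2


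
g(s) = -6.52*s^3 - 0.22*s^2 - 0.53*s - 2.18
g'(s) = -19.56*s^2 - 0.44*s - 0.53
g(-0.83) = 1.84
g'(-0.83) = -13.64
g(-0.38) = -1.65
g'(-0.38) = -3.19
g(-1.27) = 11.49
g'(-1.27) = -31.52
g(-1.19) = 9.13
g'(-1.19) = -27.71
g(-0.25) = -1.96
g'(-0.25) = -1.64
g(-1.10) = 6.81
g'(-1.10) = -23.71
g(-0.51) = -1.10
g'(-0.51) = -5.39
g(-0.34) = -1.77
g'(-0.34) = -2.64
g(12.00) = -11306.78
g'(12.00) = -2822.45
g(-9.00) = 4737.85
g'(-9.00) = -1580.93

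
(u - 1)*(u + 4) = u^2 + 3*u - 4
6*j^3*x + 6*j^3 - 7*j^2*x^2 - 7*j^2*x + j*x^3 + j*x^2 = (-6*j + x)*(-j + x)*(j*x + j)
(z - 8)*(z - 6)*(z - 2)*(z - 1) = z^4 - 17*z^3 + 92*z^2 - 172*z + 96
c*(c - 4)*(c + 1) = c^3 - 3*c^2 - 4*c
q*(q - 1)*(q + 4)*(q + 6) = q^4 + 9*q^3 + 14*q^2 - 24*q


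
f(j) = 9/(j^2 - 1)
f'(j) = -18*j/(j^2 - 1)^2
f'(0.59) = -24.99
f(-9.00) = 0.11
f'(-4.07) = 0.30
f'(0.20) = -3.91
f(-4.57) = 0.45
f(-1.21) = 19.39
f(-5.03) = 0.37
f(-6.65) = 0.21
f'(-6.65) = 0.06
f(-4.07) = 0.58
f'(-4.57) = 0.21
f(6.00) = 0.26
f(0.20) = -9.38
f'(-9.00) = 0.03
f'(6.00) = -0.09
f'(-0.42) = 11.15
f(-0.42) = -10.93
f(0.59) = -13.81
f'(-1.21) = 101.12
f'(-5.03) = 0.15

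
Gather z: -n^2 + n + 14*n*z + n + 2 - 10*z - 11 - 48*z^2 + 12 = -n^2 + 2*n - 48*z^2 + z*(14*n - 10) + 3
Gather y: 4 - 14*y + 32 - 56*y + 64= 100 - 70*y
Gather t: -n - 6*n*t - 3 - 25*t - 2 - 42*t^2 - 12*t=-n - 42*t^2 + t*(-6*n - 37) - 5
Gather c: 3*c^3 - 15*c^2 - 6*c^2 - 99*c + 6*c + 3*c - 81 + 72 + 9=3*c^3 - 21*c^2 - 90*c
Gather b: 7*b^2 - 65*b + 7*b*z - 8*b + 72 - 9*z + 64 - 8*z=7*b^2 + b*(7*z - 73) - 17*z + 136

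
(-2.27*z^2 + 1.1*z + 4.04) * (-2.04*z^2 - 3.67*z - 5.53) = 4.6308*z^4 + 6.0869*z^3 + 0.2745*z^2 - 20.9098*z - 22.3412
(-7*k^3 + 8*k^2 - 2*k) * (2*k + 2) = -14*k^4 + 2*k^3 + 12*k^2 - 4*k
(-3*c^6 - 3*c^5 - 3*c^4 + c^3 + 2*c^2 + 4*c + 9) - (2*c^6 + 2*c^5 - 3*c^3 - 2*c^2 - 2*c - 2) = -5*c^6 - 5*c^5 - 3*c^4 + 4*c^3 + 4*c^2 + 6*c + 11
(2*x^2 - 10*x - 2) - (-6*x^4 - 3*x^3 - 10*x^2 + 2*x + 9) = 6*x^4 + 3*x^3 + 12*x^2 - 12*x - 11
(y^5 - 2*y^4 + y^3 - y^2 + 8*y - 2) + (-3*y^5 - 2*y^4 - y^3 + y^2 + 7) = -2*y^5 - 4*y^4 + 8*y + 5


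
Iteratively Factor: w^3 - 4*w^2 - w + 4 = (w + 1)*(w^2 - 5*w + 4) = (w - 4)*(w + 1)*(w - 1)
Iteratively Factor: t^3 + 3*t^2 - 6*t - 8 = (t - 2)*(t^2 + 5*t + 4) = (t - 2)*(t + 4)*(t + 1)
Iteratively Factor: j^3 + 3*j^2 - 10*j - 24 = (j + 4)*(j^2 - j - 6) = (j + 2)*(j + 4)*(j - 3)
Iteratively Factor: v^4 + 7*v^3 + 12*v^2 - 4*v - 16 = (v - 1)*(v^3 + 8*v^2 + 20*v + 16) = (v - 1)*(v + 2)*(v^2 + 6*v + 8) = (v - 1)*(v + 2)*(v + 4)*(v + 2)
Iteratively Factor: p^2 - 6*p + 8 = (p - 2)*(p - 4)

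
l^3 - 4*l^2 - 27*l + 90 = (l - 6)*(l - 3)*(l + 5)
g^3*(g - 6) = g^4 - 6*g^3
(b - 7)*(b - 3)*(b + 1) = b^3 - 9*b^2 + 11*b + 21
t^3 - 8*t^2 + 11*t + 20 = (t - 5)*(t - 4)*(t + 1)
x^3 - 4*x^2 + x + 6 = (x - 3)*(x - 2)*(x + 1)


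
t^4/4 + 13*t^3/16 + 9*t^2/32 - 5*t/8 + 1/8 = (t/4 + 1/2)*(t - 1/2)*(t - 1/4)*(t + 2)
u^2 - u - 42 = (u - 7)*(u + 6)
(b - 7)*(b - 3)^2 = b^3 - 13*b^2 + 51*b - 63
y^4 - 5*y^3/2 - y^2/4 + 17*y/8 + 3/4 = (y - 2)*(y - 3/2)*(y + 1/2)^2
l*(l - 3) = l^2 - 3*l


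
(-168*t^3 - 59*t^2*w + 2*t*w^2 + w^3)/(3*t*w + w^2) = -56*t^2/w - t + w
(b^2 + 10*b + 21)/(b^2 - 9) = (b + 7)/(b - 3)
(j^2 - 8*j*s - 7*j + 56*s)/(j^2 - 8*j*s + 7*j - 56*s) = (j - 7)/(j + 7)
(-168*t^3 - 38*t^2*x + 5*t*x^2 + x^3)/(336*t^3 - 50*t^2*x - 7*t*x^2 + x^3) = (4*t + x)/(-8*t + x)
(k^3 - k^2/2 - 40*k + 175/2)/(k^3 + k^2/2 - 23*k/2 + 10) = (k^2 + 2*k - 35)/(k^2 + 3*k - 4)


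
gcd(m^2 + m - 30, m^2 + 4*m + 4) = 1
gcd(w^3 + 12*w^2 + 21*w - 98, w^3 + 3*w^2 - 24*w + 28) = w^2 + 5*w - 14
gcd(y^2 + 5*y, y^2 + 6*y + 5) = y + 5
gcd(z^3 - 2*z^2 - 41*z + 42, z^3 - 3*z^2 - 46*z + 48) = z^2 + 5*z - 6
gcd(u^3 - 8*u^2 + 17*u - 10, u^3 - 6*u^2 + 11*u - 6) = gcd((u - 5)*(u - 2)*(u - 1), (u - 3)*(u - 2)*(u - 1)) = u^2 - 3*u + 2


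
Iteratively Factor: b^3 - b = (b - 1)*(b^2 + b) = (b - 1)*(b + 1)*(b)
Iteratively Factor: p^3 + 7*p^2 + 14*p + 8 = (p + 1)*(p^2 + 6*p + 8) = (p + 1)*(p + 4)*(p + 2)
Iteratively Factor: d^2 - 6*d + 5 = (d - 5)*(d - 1)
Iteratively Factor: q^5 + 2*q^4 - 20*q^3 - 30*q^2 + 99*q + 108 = (q - 3)*(q^4 + 5*q^3 - 5*q^2 - 45*q - 36) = (q - 3)*(q + 3)*(q^3 + 2*q^2 - 11*q - 12) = (q - 3)*(q + 1)*(q + 3)*(q^2 + q - 12) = (q - 3)^2*(q + 1)*(q + 3)*(q + 4)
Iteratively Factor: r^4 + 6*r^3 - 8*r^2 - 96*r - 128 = (r + 2)*(r^3 + 4*r^2 - 16*r - 64) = (r + 2)*(r + 4)*(r^2 - 16) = (r - 4)*(r + 2)*(r + 4)*(r + 4)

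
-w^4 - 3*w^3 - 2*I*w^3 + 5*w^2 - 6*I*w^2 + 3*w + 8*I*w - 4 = (w + 4)*(w + I)*(-I*w + 1)*(-I*w + I)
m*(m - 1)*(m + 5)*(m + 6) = m^4 + 10*m^3 + 19*m^2 - 30*m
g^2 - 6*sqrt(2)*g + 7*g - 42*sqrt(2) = (g + 7)*(g - 6*sqrt(2))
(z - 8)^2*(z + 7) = z^3 - 9*z^2 - 48*z + 448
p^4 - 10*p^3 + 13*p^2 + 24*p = p*(p - 8)*(p - 3)*(p + 1)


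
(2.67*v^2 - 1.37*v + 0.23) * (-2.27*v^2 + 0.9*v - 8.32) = -6.0609*v^4 + 5.5129*v^3 - 23.9695*v^2 + 11.6054*v - 1.9136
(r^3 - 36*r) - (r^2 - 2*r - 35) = r^3 - r^2 - 34*r + 35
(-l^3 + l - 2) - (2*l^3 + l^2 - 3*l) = -3*l^3 - l^2 + 4*l - 2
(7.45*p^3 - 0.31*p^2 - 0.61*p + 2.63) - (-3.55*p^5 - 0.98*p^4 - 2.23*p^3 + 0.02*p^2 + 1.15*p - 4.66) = 3.55*p^5 + 0.98*p^4 + 9.68*p^3 - 0.33*p^2 - 1.76*p + 7.29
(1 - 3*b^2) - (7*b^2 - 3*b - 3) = -10*b^2 + 3*b + 4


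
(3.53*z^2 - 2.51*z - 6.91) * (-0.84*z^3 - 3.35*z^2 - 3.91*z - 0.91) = -2.9652*z^5 - 9.7171*z^4 + 0.410600000000001*z^3 + 29.7503*z^2 + 29.3022*z + 6.2881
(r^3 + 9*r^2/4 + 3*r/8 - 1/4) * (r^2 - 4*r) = r^5 - 7*r^4/4 - 69*r^3/8 - 7*r^2/4 + r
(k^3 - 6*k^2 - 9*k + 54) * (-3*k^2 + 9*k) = -3*k^5 + 27*k^4 - 27*k^3 - 243*k^2 + 486*k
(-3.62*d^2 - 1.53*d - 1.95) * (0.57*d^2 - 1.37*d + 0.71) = -2.0634*d^4 + 4.0873*d^3 - 1.5856*d^2 + 1.5852*d - 1.3845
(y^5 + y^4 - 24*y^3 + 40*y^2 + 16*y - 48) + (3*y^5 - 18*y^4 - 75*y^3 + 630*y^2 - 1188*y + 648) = 4*y^5 - 17*y^4 - 99*y^3 + 670*y^2 - 1172*y + 600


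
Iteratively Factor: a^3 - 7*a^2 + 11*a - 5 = (a - 5)*(a^2 - 2*a + 1) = (a - 5)*(a - 1)*(a - 1)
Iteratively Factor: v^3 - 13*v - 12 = (v - 4)*(v^2 + 4*v + 3) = (v - 4)*(v + 1)*(v + 3)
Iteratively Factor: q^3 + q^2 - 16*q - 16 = (q + 1)*(q^2 - 16) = (q - 4)*(q + 1)*(q + 4)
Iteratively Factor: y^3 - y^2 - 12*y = (y - 4)*(y^2 + 3*y) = y*(y - 4)*(y + 3)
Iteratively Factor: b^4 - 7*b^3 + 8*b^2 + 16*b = (b - 4)*(b^3 - 3*b^2 - 4*b) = b*(b - 4)*(b^2 - 3*b - 4) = b*(b - 4)^2*(b + 1)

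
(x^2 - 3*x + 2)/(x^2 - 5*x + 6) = (x - 1)/(x - 3)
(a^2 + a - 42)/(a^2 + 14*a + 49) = (a - 6)/(a + 7)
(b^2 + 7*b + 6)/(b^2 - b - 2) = (b + 6)/(b - 2)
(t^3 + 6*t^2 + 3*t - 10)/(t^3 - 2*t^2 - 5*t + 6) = (t + 5)/(t - 3)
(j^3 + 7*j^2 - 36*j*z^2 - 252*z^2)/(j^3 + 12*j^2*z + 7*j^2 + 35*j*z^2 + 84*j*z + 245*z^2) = (j^2 - 36*z^2)/(j^2 + 12*j*z + 35*z^2)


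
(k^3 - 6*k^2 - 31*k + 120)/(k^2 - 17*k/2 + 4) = 2*(k^2 + 2*k - 15)/(2*k - 1)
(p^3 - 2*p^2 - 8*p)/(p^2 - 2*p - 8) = p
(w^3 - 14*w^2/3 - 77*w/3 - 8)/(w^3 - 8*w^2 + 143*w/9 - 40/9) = 3*(3*w^3 - 14*w^2 - 77*w - 24)/(9*w^3 - 72*w^2 + 143*w - 40)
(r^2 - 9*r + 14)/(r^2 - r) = (r^2 - 9*r + 14)/(r*(r - 1))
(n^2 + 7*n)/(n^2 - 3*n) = (n + 7)/(n - 3)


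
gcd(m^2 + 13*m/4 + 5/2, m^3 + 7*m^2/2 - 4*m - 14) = m + 2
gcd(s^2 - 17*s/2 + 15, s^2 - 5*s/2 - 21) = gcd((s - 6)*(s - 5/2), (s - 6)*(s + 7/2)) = s - 6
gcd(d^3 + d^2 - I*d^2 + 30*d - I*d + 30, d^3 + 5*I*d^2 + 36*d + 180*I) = d^2 - I*d + 30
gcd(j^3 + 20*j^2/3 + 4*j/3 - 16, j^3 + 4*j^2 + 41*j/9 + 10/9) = j + 2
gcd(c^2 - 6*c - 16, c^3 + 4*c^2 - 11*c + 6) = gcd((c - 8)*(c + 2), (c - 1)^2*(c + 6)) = 1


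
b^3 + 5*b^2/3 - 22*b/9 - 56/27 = (b - 4/3)*(b + 2/3)*(b + 7/3)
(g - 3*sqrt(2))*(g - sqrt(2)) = g^2 - 4*sqrt(2)*g + 6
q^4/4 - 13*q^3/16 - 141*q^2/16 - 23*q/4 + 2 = (q/4 + 1)*(q - 8)*(q - 1/4)*(q + 1)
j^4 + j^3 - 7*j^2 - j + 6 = (j - 2)*(j - 1)*(j + 1)*(j + 3)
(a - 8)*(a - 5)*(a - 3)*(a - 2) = a^4 - 18*a^3 + 111*a^2 - 278*a + 240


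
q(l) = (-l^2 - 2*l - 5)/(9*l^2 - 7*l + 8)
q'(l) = (7 - 18*l)*(-l^2 - 2*l - 5)/(9*l^2 - 7*l + 8)^2 + (-2*l - 2)/(9*l^2 - 7*l + 8) = (25*l^2 + 74*l - 51)/(81*l^4 - 126*l^3 + 193*l^2 - 112*l + 64)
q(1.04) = -0.78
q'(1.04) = 0.48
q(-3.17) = -0.07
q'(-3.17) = -0.00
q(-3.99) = -0.07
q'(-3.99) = 0.00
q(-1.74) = -0.10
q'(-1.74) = -0.05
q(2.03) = -0.43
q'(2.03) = 0.21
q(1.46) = -0.59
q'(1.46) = 0.38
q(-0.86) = -0.19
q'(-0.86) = -0.22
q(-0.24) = -0.45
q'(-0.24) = -0.65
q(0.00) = -0.62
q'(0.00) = -0.80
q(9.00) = -0.15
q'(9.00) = 0.01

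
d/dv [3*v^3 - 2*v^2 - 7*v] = 9*v^2 - 4*v - 7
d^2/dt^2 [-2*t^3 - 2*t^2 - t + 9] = -12*t - 4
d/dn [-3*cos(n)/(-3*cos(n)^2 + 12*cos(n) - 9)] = (cos(n)^2 - 3)*sin(n)/((cos(n) - 3)^2*(cos(n) - 1)^2)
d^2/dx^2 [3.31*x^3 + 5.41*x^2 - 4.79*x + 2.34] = 19.86*x + 10.82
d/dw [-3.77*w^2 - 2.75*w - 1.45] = -7.54*w - 2.75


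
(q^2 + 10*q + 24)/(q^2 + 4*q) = (q + 6)/q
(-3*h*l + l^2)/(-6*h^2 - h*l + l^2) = l/(2*h + l)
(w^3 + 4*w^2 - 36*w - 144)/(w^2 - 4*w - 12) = (w^2 + 10*w + 24)/(w + 2)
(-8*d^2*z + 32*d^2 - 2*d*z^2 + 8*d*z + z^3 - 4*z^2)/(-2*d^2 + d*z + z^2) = (-4*d*z + 16*d + z^2 - 4*z)/(-d + z)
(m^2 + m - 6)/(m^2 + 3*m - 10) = (m + 3)/(m + 5)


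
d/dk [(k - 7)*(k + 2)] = 2*k - 5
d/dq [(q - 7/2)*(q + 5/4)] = 2*q - 9/4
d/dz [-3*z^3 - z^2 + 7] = z*(-9*z - 2)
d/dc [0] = 0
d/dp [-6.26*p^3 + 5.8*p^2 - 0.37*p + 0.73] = -18.78*p^2 + 11.6*p - 0.37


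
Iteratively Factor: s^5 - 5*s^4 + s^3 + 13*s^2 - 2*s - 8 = (s - 4)*(s^4 - s^3 - 3*s^2 + s + 2) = (s - 4)*(s + 1)*(s^3 - 2*s^2 - s + 2) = (s - 4)*(s + 1)^2*(s^2 - 3*s + 2) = (s - 4)*(s - 1)*(s + 1)^2*(s - 2)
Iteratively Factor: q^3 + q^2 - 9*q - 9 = (q - 3)*(q^2 + 4*q + 3) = (q - 3)*(q + 1)*(q + 3)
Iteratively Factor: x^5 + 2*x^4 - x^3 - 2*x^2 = (x - 1)*(x^4 + 3*x^3 + 2*x^2) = x*(x - 1)*(x^3 + 3*x^2 + 2*x) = x^2*(x - 1)*(x^2 + 3*x + 2) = x^2*(x - 1)*(x + 2)*(x + 1)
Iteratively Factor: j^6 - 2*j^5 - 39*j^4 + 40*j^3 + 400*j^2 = (j - 5)*(j^5 + 3*j^4 - 24*j^3 - 80*j^2) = (j - 5)*(j + 4)*(j^4 - j^3 - 20*j^2) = (j - 5)*(j + 4)^2*(j^3 - 5*j^2) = j*(j - 5)*(j + 4)^2*(j^2 - 5*j) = j*(j - 5)^2*(j + 4)^2*(j)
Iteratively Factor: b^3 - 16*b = (b)*(b^2 - 16) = b*(b - 4)*(b + 4)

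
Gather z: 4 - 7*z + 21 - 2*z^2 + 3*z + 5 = -2*z^2 - 4*z + 30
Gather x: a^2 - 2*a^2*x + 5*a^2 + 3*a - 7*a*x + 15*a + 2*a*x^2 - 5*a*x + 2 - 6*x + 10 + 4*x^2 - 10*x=6*a^2 + 18*a + x^2*(2*a + 4) + x*(-2*a^2 - 12*a - 16) + 12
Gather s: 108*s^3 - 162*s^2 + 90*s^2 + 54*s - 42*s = 108*s^3 - 72*s^2 + 12*s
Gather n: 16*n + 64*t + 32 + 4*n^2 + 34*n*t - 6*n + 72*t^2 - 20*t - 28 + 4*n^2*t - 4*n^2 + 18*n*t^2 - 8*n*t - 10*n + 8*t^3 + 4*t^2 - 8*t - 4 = 4*n^2*t + n*(18*t^2 + 26*t) + 8*t^3 + 76*t^2 + 36*t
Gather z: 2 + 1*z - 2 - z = 0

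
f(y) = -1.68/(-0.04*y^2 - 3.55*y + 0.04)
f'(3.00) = -0.05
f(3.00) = 0.15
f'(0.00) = -3727.50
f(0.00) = -42.00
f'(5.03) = -0.02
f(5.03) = 0.09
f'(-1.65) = -0.17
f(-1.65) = -0.29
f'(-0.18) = -12.93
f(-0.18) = -2.48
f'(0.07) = -137.15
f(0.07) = 8.05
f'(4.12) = -0.03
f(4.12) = 0.11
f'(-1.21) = -0.32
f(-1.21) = -0.39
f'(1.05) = -0.44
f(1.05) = 0.45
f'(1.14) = -0.37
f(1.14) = 0.41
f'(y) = -1.68*(0.08*y + 3.55)/(-0.04*y^2 - 3.55*y + 0.04)^2 = (-0.1344*y - 5.964)/(0.04*y^2 + 3.55*y - 0.04)^2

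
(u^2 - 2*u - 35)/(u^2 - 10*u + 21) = (u + 5)/(u - 3)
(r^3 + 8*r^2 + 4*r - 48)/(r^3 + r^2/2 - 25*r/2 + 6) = 2*(r^2 + 4*r - 12)/(2*r^2 - 7*r + 3)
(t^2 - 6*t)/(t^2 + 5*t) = (t - 6)/(t + 5)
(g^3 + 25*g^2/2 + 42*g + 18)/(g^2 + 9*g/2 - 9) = (2*g^2 + 13*g + 6)/(2*g - 3)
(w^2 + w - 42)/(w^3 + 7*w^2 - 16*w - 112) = (w - 6)/(w^2 - 16)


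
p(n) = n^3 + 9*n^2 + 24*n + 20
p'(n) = 3*n^2 + 18*n + 24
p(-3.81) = 3.90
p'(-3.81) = -1.03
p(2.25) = 130.95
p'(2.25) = 79.69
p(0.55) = 36.09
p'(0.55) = 34.81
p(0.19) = 24.89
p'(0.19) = 27.53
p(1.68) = 90.46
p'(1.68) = 62.71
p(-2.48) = 0.58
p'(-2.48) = -2.19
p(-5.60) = -7.78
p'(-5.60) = 17.28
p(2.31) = 135.79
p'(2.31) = 81.59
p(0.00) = 20.00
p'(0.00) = 24.00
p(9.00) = 1694.00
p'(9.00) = 429.00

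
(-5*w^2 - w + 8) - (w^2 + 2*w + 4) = -6*w^2 - 3*w + 4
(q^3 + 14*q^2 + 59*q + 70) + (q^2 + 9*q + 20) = q^3 + 15*q^2 + 68*q + 90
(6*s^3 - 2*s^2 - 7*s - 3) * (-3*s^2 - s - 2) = -18*s^5 + 11*s^3 + 20*s^2 + 17*s + 6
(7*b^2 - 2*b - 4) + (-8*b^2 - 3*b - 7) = -b^2 - 5*b - 11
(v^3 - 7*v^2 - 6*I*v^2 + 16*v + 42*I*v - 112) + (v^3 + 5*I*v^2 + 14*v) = 2*v^3 - 7*v^2 - I*v^2 + 30*v + 42*I*v - 112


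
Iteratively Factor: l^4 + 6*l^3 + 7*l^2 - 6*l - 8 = (l + 4)*(l^3 + 2*l^2 - l - 2) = (l - 1)*(l + 4)*(l^2 + 3*l + 2) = (l - 1)*(l + 2)*(l + 4)*(l + 1)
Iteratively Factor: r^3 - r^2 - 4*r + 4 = (r - 2)*(r^2 + r - 2) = (r - 2)*(r - 1)*(r + 2)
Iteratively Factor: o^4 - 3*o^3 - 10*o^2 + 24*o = (o - 4)*(o^3 + o^2 - 6*o) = (o - 4)*(o + 3)*(o^2 - 2*o) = o*(o - 4)*(o + 3)*(o - 2)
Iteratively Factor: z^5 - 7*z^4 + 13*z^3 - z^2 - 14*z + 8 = (z + 1)*(z^4 - 8*z^3 + 21*z^2 - 22*z + 8) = (z - 1)*(z + 1)*(z^3 - 7*z^2 + 14*z - 8) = (z - 4)*(z - 1)*(z + 1)*(z^2 - 3*z + 2) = (z - 4)*(z - 2)*(z - 1)*(z + 1)*(z - 1)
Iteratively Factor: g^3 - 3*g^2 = (g)*(g^2 - 3*g) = g^2*(g - 3)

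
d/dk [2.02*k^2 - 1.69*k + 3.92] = 4.04*k - 1.69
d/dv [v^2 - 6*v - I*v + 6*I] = 2*v - 6 - I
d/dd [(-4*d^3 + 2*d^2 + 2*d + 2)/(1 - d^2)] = 2*(2*d^4 - 5*d^2 + 4*d + 1)/(d^4 - 2*d^2 + 1)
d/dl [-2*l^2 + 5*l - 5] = 5 - 4*l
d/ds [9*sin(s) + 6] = 9*cos(s)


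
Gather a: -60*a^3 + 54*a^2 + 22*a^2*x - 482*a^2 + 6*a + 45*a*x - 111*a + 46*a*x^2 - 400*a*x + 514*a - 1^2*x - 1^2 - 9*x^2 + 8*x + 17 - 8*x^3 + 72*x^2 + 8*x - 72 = -60*a^3 + a^2*(22*x - 428) + a*(46*x^2 - 355*x + 409) - 8*x^3 + 63*x^2 + 15*x - 56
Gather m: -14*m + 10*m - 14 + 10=-4*m - 4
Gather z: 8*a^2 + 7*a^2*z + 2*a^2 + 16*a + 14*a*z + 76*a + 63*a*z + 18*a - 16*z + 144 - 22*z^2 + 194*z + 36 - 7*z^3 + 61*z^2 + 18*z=10*a^2 + 110*a - 7*z^3 + 39*z^2 + z*(7*a^2 + 77*a + 196) + 180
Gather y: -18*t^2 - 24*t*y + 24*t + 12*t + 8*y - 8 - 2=-18*t^2 + 36*t + y*(8 - 24*t) - 10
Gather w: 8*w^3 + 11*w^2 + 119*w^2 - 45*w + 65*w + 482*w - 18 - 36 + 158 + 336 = 8*w^3 + 130*w^2 + 502*w + 440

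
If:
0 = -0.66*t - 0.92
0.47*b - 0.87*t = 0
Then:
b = -2.58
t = -1.39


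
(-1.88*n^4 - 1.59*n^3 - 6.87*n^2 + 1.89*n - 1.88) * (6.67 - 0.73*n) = 1.3724*n^5 - 11.3789*n^4 - 5.5902*n^3 - 47.2026*n^2 + 13.9787*n - 12.5396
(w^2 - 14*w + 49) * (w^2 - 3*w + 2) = w^4 - 17*w^3 + 93*w^2 - 175*w + 98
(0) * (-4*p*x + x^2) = 0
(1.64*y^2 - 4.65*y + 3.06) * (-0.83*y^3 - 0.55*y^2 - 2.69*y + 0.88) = -1.3612*y^5 + 2.9575*y^4 - 4.3939*y^3 + 12.2687*y^2 - 12.3234*y + 2.6928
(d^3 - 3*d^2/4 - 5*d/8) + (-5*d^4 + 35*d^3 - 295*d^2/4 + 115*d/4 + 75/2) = -5*d^4 + 36*d^3 - 149*d^2/2 + 225*d/8 + 75/2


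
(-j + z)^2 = j^2 - 2*j*z + z^2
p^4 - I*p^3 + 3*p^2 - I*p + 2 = (p - 2*I)*(p - I)*(p + I)^2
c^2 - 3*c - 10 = (c - 5)*(c + 2)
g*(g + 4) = g^2 + 4*g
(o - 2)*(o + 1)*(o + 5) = o^3 + 4*o^2 - 7*o - 10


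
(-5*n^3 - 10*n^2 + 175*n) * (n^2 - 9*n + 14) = -5*n^5 + 35*n^4 + 195*n^3 - 1715*n^2 + 2450*n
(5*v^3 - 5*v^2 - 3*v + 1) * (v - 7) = 5*v^4 - 40*v^3 + 32*v^2 + 22*v - 7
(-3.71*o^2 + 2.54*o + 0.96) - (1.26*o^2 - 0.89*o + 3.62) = -4.97*o^2 + 3.43*o - 2.66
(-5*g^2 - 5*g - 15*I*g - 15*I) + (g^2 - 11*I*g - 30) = -4*g^2 - 5*g - 26*I*g - 30 - 15*I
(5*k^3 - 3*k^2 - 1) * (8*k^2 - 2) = 40*k^5 - 24*k^4 - 10*k^3 - 2*k^2 + 2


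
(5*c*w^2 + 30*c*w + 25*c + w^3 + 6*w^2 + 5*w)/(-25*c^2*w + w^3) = (w^2 + 6*w + 5)/(w*(-5*c + w))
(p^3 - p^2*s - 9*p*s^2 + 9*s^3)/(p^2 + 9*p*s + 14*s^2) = (p^3 - p^2*s - 9*p*s^2 + 9*s^3)/(p^2 + 9*p*s + 14*s^2)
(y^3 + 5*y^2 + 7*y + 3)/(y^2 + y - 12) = (y^3 + 5*y^2 + 7*y + 3)/(y^2 + y - 12)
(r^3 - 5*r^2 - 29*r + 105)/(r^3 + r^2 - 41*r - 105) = (r - 3)/(r + 3)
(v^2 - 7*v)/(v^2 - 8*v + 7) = v/(v - 1)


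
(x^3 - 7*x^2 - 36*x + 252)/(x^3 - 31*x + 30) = (x^2 - 13*x + 42)/(x^2 - 6*x + 5)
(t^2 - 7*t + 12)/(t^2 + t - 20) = (t - 3)/(t + 5)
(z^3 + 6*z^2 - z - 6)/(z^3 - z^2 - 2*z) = (z^2 + 5*z - 6)/(z*(z - 2))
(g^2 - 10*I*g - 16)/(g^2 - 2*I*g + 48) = (g - 2*I)/(g + 6*I)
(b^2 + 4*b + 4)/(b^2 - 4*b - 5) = (b^2 + 4*b + 4)/(b^2 - 4*b - 5)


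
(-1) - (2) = -3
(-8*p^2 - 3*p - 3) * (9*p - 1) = -72*p^3 - 19*p^2 - 24*p + 3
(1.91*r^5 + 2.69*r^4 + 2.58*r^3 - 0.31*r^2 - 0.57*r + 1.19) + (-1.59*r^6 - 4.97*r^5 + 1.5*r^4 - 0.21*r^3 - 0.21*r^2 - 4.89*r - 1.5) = -1.59*r^6 - 3.06*r^5 + 4.19*r^4 + 2.37*r^3 - 0.52*r^2 - 5.46*r - 0.31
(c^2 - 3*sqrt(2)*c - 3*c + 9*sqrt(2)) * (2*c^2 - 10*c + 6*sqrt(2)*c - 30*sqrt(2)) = 2*c^4 - 16*c^3 - 6*c^2 + 288*c - 540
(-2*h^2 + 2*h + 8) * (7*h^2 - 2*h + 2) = -14*h^4 + 18*h^3 + 48*h^2 - 12*h + 16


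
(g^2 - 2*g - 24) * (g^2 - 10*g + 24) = g^4 - 12*g^3 + 20*g^2 + 192*g - 576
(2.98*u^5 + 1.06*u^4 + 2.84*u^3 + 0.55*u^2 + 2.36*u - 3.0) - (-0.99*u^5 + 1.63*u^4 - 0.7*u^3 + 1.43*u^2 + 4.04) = 3.97*u^5 - 0.57*u^4 + 3.54*u^3 - 0.88*u^2 + 2.36*u - 7.04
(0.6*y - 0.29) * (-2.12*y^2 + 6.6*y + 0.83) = -1.272*y^3 + 4.5748*y^2 - 1.416*y - 0.2407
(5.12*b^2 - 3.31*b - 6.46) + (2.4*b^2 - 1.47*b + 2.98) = 7.52*b^2 - 4.78*b - 3.48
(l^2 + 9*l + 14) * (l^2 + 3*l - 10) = l^4 + 12*l^3 + 31*l^2 - 48*l - 140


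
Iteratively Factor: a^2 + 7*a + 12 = (a + 3)*(a + 4)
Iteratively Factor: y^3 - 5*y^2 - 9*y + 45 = (y + 3)*(y^2 - 8*y + 15) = (y - 3)*(y + 3)*(y - 5)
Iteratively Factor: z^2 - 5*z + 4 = (z - 1)*(z - 4)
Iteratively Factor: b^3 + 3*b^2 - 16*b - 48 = (b + 4)*(b^2 - b - 12) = (b - 4)*(b + 4)*(b + 3)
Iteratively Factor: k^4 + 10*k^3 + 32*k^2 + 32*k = (k + 4)*(k^3 + 6*k^2 + 8*k) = k*(k + 4)*(k^2 + 6*k + 8) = k*(k + 2)*(k + 4)*(k + 4)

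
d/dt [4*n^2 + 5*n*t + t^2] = 5*n + 2*t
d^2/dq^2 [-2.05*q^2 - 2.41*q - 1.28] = -4.10000000000000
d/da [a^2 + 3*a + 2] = 2*a + 3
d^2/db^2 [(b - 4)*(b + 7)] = 2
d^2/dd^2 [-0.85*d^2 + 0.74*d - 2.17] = -1.70000000000000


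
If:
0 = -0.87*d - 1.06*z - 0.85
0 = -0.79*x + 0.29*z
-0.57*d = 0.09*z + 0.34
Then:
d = -0.54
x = -0.13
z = -0.36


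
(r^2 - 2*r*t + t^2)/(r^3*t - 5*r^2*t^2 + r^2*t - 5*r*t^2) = (r^2 - 2*r*t + t^2)/(r*t*(r^2 - 5*r*t + r - 5*t))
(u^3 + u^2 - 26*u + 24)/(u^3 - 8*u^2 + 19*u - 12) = (u + 6)/(u - 3)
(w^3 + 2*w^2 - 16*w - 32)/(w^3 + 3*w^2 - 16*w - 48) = (w + 2)/(w + 3)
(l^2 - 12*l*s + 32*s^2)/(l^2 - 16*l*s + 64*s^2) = (-l + 4*s)/(-l + 8*s)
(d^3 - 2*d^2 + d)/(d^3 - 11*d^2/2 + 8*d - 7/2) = 2*d/(2*d - 7)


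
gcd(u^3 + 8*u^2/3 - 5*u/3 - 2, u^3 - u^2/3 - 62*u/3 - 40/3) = u + 2/3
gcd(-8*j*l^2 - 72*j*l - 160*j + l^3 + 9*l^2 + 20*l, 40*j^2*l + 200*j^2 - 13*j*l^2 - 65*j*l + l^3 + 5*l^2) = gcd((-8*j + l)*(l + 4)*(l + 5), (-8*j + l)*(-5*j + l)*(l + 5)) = 8*j*l + 40*j - l^2 - 5*l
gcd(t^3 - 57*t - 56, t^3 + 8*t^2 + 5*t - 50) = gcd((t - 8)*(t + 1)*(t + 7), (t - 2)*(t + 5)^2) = 1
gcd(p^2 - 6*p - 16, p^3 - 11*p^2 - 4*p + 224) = p - 8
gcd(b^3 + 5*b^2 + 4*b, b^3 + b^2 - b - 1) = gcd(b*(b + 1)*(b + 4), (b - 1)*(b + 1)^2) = b + 1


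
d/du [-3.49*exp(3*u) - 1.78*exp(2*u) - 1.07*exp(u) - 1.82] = (-10.47*exp(2*u) - 3.56*exp(u) - 1.07)*exp(u)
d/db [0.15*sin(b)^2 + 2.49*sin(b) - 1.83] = (0.3*sin(b) + 2.49)*cos(b)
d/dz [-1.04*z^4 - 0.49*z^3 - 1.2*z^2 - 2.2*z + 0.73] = -4.16*z^3 - 1.47*z^2 - 2.4*z - 2.2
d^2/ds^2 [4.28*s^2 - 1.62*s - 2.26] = 8.56000000000000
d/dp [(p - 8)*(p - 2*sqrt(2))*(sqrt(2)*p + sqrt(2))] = 3*sqrt(2)*p^2 - 14*sqrt(2)*p - 8*p - 8*sqrt(2) + 28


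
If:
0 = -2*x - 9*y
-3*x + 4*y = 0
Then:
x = 0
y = 0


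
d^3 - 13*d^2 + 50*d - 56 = (d - 7)*(d - 4)*(d - 2)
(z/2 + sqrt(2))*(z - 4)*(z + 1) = z^3/2 - 3*z^2/2 + sqrt(2)*z^2 - 3*sqrt(2)*z - 2*z - 4*sqrt(2)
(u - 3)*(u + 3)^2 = u^3 + 3*u^2 - 9*u - 27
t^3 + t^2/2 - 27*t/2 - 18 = (t - 4)*(t + 3/2)*(t + 3)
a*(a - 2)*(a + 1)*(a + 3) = a^4 + 2*a^3 - 5*a^2 - 6*a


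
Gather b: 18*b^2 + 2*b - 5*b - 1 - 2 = 18*b^2 - 3*b - 3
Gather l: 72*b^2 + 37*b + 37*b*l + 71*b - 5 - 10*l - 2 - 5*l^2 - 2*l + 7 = 72*b^2 + 108*b - 5*l^2 + l*(37*b - 12)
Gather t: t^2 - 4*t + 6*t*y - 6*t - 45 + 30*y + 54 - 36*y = t^2 + t*(6*y - 10) - 6*y + 9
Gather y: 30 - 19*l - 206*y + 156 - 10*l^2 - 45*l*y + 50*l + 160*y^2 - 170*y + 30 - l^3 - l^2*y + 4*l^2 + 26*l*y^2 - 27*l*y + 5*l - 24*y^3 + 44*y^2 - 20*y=-l^3 - 6*l^2 + 36*l - 24*y^3 + y^2*(26*l + 204) + y*(-l^2 - 72*l - 396) + 216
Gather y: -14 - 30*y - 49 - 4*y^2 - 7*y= -4*y^2 - 37*y - 63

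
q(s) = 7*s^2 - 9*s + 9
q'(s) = 14*s - 9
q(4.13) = 91.23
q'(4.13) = 48.82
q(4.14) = 91.72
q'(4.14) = 48.96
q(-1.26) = 31.45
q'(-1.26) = -26.64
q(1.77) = 15.00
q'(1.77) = 15.78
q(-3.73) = 139.96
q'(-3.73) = -61.22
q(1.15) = 7.91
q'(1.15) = 7.10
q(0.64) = 6.11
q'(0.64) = -0.04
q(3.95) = 82.67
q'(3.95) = 46.30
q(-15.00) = 1719.00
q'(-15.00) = -219.00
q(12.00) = 909.00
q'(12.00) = 159.00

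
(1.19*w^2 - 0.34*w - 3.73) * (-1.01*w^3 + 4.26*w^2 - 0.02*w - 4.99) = -1.2019*w^5 + 5.4128*w^4 + 2.2951*w^3 - 21.8211*w^2 + 1.7712*w + 18.6127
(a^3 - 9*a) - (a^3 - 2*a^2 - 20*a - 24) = 2*a^2 + 11*a + 24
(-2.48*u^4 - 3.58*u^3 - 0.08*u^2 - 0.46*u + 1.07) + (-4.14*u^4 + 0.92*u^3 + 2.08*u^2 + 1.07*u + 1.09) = -6.62*u^4 - 2.66*u^3 + 2.0*u^2 + 0.61*u + 2.16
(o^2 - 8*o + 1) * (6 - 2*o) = -2*o^3 + 22*o^2 - 50*o + 6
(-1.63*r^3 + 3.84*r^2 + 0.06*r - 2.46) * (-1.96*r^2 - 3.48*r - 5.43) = 3.1948*r^5 - 1.854*r^4 - 4.6299*r^3 - 16.2384*r^2 + 8.235*r + 13.3578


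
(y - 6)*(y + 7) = y^2 + y - 42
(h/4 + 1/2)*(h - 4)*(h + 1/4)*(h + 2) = h^4/4 + h^3/16 - 3*h^2 - 19*h/4 - 1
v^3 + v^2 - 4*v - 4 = (v - 2)*(v + 1)*(v + 2)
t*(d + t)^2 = d^2*t + 2*d*t^2 + t^3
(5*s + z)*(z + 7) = 5*s*z + 35*s + z^2 + 7*z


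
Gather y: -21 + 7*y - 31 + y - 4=8*y - 56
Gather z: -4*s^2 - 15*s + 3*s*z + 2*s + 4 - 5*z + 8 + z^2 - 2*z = -4*s^2 - 13*s + z^2 + z*(3*s - 7) + 12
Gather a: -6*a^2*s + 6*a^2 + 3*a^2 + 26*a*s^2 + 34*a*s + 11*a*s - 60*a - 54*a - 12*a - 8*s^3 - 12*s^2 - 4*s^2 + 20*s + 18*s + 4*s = a^2*(9 - 6*s) + a*(26*s^2 + 45*s - 126) - 8*s^3 - 16*s^2 + 42*s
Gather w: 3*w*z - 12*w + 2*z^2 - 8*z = w*(3*z - 12) + 2*z^2 - 8*z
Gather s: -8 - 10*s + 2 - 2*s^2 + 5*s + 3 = -2*s^2 - 5*s - 3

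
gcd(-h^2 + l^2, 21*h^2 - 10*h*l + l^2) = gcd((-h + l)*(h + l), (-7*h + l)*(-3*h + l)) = 1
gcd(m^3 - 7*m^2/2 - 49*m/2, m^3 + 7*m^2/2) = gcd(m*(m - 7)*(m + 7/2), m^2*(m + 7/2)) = m^2 + 7*m/2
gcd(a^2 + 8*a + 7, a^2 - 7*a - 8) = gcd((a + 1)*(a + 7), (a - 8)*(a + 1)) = a + 1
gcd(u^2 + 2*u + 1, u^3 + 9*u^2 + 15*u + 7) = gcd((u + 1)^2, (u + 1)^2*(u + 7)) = u^2 + 2*u + 1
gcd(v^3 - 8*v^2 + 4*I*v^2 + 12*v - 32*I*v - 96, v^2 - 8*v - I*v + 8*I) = v - 8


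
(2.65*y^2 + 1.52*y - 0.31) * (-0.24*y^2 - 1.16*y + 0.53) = -0.636*y^4 - 3.4388*y^3 - 0.2843*y^2 + 1.1652*y - 0.1643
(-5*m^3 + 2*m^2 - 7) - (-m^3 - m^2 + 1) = -4*m^3 + 3*m^2 - 8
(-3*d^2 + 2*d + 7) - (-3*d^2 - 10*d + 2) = 12*d + 5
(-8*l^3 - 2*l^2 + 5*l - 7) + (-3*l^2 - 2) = -8*l^3 - 5*l^2 + 5*l - 9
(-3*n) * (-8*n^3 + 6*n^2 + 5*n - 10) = 24*n^4 - 18*n^3 - 15*n^2 + 30*n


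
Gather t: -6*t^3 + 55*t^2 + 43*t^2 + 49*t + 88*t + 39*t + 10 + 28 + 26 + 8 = -6*t^3 + 98*t^2 + 176*t + 72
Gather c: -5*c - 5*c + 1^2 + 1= 2 - 10*c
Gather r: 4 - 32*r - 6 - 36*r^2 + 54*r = -36*r^2 + 22*r - 2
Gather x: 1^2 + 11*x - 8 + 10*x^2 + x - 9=10*x^2 + 12*x - 16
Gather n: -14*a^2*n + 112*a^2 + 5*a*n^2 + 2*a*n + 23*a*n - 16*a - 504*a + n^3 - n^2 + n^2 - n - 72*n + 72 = 112*a^2 + 5*a*n^2 - 520*a + n^3 + n*(-14*a^2 + 25*a - 73) + 72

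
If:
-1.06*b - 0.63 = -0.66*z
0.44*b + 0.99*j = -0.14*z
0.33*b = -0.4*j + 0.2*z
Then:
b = -0.94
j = 0.50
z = -0.56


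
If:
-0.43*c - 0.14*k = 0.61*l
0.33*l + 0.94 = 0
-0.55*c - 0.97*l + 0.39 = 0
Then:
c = 5.73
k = -5.20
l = -2.85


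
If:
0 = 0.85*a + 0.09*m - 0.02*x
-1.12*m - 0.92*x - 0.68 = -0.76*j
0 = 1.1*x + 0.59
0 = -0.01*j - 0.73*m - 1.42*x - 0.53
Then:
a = -0.05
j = 0.70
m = 0.31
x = -0.54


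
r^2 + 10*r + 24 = (r + 4)*(r + 6)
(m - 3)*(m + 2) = m^2 - m - 6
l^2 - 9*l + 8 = (l - 8)*(l - 1)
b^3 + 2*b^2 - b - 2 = (b - 1)*(b + 1)*(b + 2)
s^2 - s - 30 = (s - 6)*(s + 5)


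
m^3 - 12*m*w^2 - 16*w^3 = (m - 4*w)*(m + 2*w)^2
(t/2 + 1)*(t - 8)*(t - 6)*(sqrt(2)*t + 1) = sqrt(2)*t^4/2 - 6*sqrt(2)*t^3 + t^3/2 - 6*t^2 + 10*sqrt(2)*t^2 + 10*t + 48*sqrt(2)*t + 48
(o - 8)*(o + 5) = o^2 - 3*o - 40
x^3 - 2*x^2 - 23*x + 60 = (x - 4)*(x - 3)*(x + 5)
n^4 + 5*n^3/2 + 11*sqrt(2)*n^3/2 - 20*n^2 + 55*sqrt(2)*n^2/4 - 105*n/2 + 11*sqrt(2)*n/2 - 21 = (n + 1/2)*(n + 2)*(n - 3*sqrt(2)/2)*(n + 7*sqrt(2))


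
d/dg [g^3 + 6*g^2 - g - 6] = 3*g^2 + 12*g - 1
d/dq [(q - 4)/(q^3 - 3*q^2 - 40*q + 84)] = (q^3 - 3*q^2 - 40*q + (q - 4)*(-3*q^2 + 6*q + 40) + 84)/(q^3 - 3*q^2 - 40*q + 84)^2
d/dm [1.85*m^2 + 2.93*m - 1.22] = 3.7*m + 2.93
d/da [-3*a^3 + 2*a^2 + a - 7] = -9*a^2 + 4*a + 1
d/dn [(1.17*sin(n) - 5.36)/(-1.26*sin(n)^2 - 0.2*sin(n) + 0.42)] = (1.4742*sin(n)^2 - 13.5072*sin(n) - 0.5806)*cos(n)/(1.5876*sin(n)^4 + 0.504*sin(n)^3 - 1.0184*sin(n)^2 - 0.168*sin(n) + 0.1764)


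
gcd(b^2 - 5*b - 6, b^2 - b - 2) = b + 1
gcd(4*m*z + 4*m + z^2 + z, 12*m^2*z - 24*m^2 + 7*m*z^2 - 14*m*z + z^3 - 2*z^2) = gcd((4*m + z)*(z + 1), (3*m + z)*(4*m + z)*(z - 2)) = 4*m + z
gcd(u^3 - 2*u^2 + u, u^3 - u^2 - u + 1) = u^2 - 2*u + 1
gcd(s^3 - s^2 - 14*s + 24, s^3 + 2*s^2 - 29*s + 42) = s^2 - 5*s + 6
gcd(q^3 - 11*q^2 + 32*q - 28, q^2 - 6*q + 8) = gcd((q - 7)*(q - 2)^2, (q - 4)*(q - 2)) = q - 2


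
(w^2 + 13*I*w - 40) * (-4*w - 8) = -4*w^3 - 8*w^2 - 52*I*w^2 + 160*w - 104*I*w + 320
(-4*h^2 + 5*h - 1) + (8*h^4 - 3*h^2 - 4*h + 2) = 8*h^4 - 7*h^2 + h + 1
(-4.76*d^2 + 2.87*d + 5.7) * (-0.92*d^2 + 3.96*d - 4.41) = 4.3792*d^4 - 21.49*d^3 + 27.1128*d^2 + 9.9153*d - 25.137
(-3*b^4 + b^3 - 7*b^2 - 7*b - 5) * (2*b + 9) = -6*b^5 - 25*b^4 - 5*b^3 - 77*b^2 - 73*b - 45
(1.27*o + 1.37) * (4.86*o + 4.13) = 6.1722*o^2 + 11.9033*o + 5.6581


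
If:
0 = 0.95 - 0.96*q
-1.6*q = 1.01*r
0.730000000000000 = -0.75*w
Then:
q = 0.99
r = -1.57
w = -0.97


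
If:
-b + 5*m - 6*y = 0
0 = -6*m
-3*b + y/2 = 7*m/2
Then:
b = 0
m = 0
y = 0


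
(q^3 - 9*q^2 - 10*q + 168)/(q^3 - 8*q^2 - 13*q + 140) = (q - 6)/(q - 5)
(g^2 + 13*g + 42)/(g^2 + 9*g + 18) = (g + 7)/(g + 3)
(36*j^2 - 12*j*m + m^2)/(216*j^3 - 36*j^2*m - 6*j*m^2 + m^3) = 1/(6*j + m)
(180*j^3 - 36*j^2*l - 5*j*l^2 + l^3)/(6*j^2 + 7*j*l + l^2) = (30*j^2 - 11*j*l + l^2)/(j + l)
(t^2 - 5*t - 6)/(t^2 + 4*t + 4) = (t^2 - 5*t - 6)/(t^2 + 4*t + 4)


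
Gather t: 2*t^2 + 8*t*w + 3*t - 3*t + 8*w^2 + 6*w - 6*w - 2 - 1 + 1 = 2*t^2 + 8*t*w + 8*w^2 - 2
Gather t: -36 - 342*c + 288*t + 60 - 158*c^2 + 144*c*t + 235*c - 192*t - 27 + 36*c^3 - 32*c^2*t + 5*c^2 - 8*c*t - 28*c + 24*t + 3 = 36*c^3 - 153*c^2 - 135*c + t*(-32*c^2 + 136*c + 120)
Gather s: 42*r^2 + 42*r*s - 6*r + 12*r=42*r^2 + 42*r*s + 6*r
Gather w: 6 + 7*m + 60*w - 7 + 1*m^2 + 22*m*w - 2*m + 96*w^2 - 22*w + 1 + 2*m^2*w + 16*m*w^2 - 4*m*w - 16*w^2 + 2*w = m^2 + 5*m + w^2*(16*m + 80) + w*(2*m^2 + 18*m + 40)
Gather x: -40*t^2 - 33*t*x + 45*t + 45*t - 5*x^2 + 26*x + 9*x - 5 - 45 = -40*t^2 + 90*t - 5*x^2 + x*(35 - 33*t) - 50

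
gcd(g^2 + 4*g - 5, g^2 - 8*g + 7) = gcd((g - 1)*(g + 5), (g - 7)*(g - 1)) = g - 1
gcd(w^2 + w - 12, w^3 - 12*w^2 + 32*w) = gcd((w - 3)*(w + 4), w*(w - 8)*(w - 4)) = 1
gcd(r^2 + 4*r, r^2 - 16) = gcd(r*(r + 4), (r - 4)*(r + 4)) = r + 4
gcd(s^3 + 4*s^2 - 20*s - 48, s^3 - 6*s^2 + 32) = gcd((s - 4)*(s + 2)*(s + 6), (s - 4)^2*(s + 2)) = s^2 - 2*s - 8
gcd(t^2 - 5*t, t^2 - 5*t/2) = t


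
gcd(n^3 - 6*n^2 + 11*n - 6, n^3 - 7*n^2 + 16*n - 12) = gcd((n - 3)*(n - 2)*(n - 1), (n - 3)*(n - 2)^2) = n^2 - 5*n + 6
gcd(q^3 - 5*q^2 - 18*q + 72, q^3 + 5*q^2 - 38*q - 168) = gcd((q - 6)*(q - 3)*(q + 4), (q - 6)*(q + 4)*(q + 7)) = q^2 - 2*q - 24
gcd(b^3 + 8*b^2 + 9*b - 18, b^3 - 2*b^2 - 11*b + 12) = b^2 + 2*b - 3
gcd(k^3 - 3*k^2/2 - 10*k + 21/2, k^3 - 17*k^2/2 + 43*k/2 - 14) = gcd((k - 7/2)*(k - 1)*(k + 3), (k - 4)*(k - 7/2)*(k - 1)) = k^2 - 9*k/2 + 7/2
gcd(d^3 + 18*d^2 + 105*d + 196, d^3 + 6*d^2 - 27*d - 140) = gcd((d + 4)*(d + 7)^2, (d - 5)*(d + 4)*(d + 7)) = d^2 + 11*d + 28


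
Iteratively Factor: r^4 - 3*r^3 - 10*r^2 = (r)*(r^3 - 3*r^2 - 10*r) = r^2*(r^2 - 3*r - 10) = r^2*(r - 5)*(r + 2)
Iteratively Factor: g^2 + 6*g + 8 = (g + 2)*(g + 4)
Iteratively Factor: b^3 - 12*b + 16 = (b - 2)*(b^2 + 2*b - 8) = (b - 2)^2*(b + 4)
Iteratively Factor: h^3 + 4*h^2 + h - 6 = (h + 2)*(h^2 + 2*h - 3) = (h + 2)*(h + 3)*(h - 1)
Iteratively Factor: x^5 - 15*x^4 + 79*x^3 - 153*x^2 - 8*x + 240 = (x + 1)*(x^4 - 16*x^3 + 95*x^2 - 248*x + 240) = (x - 3)*(x + 1)*(x^3 - 13*x^2 + 56*x - 80) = (x - 4)*(x - 3)*(x + 1)*(x^2 - 9*x + 20) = (x - 5)*(x - 4)*(x - 3)*(x + 1)*(x - 4)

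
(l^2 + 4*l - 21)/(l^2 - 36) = (l^2 + 4*l - 21)/(l^2 - 36)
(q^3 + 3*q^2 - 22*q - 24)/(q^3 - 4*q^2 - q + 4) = (q + 6)/(q - 1)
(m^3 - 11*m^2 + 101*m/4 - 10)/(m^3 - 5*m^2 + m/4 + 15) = (2*m^2 - 17*m + 8)/(2*m^2 - 5*m - 12)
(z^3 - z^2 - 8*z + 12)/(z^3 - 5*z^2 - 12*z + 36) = (z - 2)/(z - 6)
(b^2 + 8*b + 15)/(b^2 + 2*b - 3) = (b + 5)/(b - 1)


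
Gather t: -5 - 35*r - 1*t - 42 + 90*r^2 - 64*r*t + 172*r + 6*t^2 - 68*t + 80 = 90*r^2 + 137*r + 6*t^2 + t*(-64*r - 69) + 33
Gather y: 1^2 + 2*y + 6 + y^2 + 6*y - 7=y^2 + 8*y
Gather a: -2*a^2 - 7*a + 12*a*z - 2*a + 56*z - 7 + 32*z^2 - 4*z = -2*a^2 + a*(12*z - 9) + 32*z^2 + 52*z - 7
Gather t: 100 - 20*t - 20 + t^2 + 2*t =t^2 - 18*t + 80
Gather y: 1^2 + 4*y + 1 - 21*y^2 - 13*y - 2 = -21*y^2 - 9*y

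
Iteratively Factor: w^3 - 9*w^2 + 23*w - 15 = (w - 1)*(w^2 - 8*w + 15) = (w - 5)*(w - 1)*(w - 3)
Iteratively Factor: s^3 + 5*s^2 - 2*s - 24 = (s - 2)*(s^2 + 7*s + 12) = (s - 2)*(s + 4)*(s + 3)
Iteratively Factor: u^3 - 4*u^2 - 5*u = (u - 5)*(u^2 + u) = u*(u - 5)*(u + 1)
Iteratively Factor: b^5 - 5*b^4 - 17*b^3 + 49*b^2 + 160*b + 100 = (b + 2)*(b^4 - 7*b^3 - 3*b^2 + 55*b + 50) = (b - 5)*(b + 2)*(b^3 - 2*b^2 - 13*b - 10) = (b - 5)*(b + 1)*(b + 2)*(b^2 - 3*b - 10) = (b - 5)^2*(b + 1)*(b + 2)*(b + 2)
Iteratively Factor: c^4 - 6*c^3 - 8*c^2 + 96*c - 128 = (c + 4)*(c^3 - 10*c^2 + 32*c - 32) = (c - 2)*(c + 4)*(c^2 - 8*c + 16) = (c - 4)*(c - 2)*(c + 4)*(c - 4)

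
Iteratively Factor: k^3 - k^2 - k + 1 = (k - 1)*(k^2 - 1) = (k - 1)^2*(k + 1)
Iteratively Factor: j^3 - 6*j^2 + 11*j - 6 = (j - 2)*(j^2 - 4*j + 3) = (j - 2)*(j - 1)*(j - 3)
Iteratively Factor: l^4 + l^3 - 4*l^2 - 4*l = (l + 1)*(l^3 - 4*l) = l*(l + 1)*(l^2 - 4) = l*(l + 1)*(l + 2)*(l - 2)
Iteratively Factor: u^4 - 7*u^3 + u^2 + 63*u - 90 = (u - 5)*(u^3 - 2*u^2 - 9*u + 18) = (u - 5)*(u - 2)*(u^2 - 9) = (u - 5)*(u - 3)*(u - 2)*(u + 3)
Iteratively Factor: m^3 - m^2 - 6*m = (m + 2)*(m^2 - 3*m) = (m - 3)*(m + 2)*(m)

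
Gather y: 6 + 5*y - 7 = 5*y - 1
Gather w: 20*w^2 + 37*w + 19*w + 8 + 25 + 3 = 20*w^2 + 56*w + 36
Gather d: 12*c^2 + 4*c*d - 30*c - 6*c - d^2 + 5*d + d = 12*c^2 - 36*c - d^2 + d*(4*c + 6)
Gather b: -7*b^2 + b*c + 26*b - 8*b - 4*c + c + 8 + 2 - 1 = -7*b^2 + b*(c + 18) - 3*c + 9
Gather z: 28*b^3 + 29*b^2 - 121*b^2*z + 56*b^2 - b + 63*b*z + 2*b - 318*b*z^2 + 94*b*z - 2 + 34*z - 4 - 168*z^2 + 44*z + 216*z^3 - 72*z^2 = 28*b^3 + 85*b^2 + b + 216*z^3 + z^2*(-318*b - 240) + z*(-121*b^2 + 157*b + 78) - 6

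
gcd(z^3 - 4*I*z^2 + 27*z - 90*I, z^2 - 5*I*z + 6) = z - 6*I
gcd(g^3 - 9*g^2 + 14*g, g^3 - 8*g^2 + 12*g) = g^2 - 2*g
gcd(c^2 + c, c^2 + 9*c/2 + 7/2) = c + 1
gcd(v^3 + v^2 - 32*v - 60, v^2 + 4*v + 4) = v + 2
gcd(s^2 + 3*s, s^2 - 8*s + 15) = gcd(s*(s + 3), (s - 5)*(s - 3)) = 1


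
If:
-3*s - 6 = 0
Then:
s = -2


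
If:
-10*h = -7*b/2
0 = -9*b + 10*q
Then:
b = 10*q/9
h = 7*q/18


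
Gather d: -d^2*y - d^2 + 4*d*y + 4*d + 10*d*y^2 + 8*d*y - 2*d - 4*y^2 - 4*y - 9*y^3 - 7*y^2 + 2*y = d^2*(-y - 1) + d*(10*y^2 + 12*y + 2) - 9*y^3 - 11*y^2 - 2*y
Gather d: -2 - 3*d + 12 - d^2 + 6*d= -d^2 + 3*d + 10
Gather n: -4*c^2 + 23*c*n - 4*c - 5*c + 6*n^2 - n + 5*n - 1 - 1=-4*c^2 - 9*c + 6*n^2 + n*(23*c + 4) - 2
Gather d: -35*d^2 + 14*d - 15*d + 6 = -35*d^2 - d + 6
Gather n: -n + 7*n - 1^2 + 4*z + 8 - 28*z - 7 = 6*n - 24*z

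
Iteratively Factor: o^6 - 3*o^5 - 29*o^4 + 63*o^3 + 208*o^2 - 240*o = (o + 4)*(o^5 - 7*o^4 - o^3 + 67*o^2 - 60*o) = (o - 5)*(o + 4)*(o^4 - 2*o^3 - 11*o^2 + 12*o) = (o - 5)*(o - 4)*(o + 4)*(o^3 + 2*o^2 - 3*o) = o*(o - 5)*(o - 4)*(o + 4)*(o^2 + 2*o - 3) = o*(o - 5)*(o - 4)*(o + 3)*(o + 4)*(o - 1)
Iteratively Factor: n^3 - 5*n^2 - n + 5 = (n - 1)*(n^2 - 4*n - 5) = (n - 5)*(n - 1)*(n + 1)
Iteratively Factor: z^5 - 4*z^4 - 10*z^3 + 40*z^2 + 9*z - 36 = (z - 3)*(z^4 - z^3 - 13*z^2 + z + 12) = (z - 3)*(z + 1)*(z^3 - 2*z^2 - 11*z + 12) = (z - 3)*(z - 1)*(z + 1)*(z^2 - z - 12) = (z - 4)*(z - 3)*(z - 1)*(z + 1)*(z + 3)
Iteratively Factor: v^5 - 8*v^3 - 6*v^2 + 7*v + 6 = (v - 3)*(v^4 + 3*v^3 + v^2 - 3*v - 2) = (v - 3)*(v + 1)*(v^3 + 2*v^2 - v - 2) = (v - 3)*(v + 1)^2*(v^2 + v - 2) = (v - 3)*(v + 1)^2*(v + 2)*(v - 1)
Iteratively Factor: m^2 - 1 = (m - 1)*(m + 1)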